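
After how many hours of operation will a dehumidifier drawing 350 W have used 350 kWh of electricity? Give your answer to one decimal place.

Hours = 350 kWh ÷ 0.35 kW = 1000.0 h

1000.0 h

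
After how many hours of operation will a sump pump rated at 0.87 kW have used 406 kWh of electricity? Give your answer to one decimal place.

466.7 h

Hours = 406 kWh ÷ 0.87 kW = 466.7 h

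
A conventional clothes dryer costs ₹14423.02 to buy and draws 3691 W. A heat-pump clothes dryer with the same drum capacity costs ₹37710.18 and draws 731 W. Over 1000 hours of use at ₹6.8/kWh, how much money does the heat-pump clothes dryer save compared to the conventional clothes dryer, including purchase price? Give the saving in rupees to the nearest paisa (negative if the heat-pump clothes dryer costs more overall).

conventional clothes dryer: ₹14423.02 + (3691/1000) kW × 1000 h × ₹6.8 = ₹14423.02 + ₹25098.8 = ₹39521.82
heat-pump clothes dryer: ₹37710.18 + (731/1000) kW × 1000 h × ₹6.8 = ₹37710.18 + ₹4970.8 = ₹42680.98
Saving = ₹39521.82 − ₹42680.98 = −₹3159.16

-₹3159.16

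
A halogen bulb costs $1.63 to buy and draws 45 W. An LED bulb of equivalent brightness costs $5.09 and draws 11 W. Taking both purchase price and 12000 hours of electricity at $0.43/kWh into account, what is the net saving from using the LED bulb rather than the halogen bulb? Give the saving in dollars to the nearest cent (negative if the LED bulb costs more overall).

halogen bulb: $1.63 + (45/1000) kW × 12000 h × $0.43 = $1.63 + $232.2 = $233.83
LED bulb: $5.09 + (11/1000) kW × 12000 h × $0.43 = $5.09 + $56.76 = $61.85
Saving = $233.83 − $61.85 = $171.98

$171.98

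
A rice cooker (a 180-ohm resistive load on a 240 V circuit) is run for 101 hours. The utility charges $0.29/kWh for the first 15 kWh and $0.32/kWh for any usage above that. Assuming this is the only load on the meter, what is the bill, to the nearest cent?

$9.89

Power = V²/R = 240²/180 = 320 W = 0.32 kW
Energy = 0.32 kW × 101 h = 32.32 kWh
Tier 1 (0–15 kWh): 15 × $0.29 = $4.35
Above 15 kWh: 17.32 × $0.32 = $5.5424
Bill = $9.89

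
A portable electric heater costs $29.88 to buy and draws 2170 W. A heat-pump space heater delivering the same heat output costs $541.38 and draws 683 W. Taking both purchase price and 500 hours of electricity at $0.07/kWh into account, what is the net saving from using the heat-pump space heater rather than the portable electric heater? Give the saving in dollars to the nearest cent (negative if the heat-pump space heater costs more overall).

-$459.46

portable electric heater: $29.88 + (2170/1000) kW × 500 h × $0.07 = $29.88 + $75.95 = $105.83
heat-pump space heater: $541.38 + (683/1000) kW × 500 h × $0.07 = $541.38 + $23.905 = $565.285
Saving = $105.83 − $565.285 = −$459.455 → -$459.46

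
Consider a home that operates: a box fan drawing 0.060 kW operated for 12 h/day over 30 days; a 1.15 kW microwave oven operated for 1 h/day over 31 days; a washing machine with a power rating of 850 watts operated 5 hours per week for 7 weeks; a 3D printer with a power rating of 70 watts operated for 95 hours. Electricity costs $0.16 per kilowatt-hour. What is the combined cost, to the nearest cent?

box fan: Runtime = 12 h/day × 30 days = 360 h
box fan: 0.06 kW × 360 h = 21.6 kWh
microwave oven: Runtime = 1 h/day × 31 days = 31 h
microwave oven: 1.15 kW × 31 h = 35.65 kWh
washing machine: Runtime = 5 h/week × 7 weeks = 35 h
washing machine: 0.85 kW × 35 h = 29.75 kWh
3D printer: 0.07 kW × 95 h = 6.65 kWh
Total energy = 93.65 kWh
Cost = 93.65 × $0.16 = $14.98

$14.98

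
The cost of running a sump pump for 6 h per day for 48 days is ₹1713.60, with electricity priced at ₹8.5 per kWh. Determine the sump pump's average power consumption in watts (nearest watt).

700 W

Energy = ₹1713.60 ÷ ₹8.5/kWh = 201.6 kWh
Runtime = 6 h/day × 48 days = 288 h
Power = 201.6 kWh ÷ 288 h = 0.7 kW = 700 W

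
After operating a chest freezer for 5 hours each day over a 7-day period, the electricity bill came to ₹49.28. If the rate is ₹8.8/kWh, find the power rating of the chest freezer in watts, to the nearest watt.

Energy = ₹49.28 ÷ ₹8.8/kWh = 5.6 kWh
Runtime = 5 h/day × 7 days = 35 h
Power = 5.6 kWh ÷ 35 h = 0.16 kW = 160 W

160 W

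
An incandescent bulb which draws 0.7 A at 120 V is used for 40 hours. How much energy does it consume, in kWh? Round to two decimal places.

3.36 kWh

Power = 0.7 A × 120 V = 84 W = 0.084 kW
Energy = 0.084 kW × 40 h = 3.36 kWh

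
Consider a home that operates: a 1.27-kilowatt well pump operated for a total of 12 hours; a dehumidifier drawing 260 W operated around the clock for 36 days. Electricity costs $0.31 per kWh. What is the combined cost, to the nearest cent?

well pump: 1.27 kW × 12 h = 15.24 kWh
dehumidifier: Runtime = 24 h × 36 = 864 h
dehumidifier: 0.26 kW × 864 h = 224.64 kWh
Total energy = 239.88 kWh
Cost = 239.88 × $0.31 = $74.36

$74.36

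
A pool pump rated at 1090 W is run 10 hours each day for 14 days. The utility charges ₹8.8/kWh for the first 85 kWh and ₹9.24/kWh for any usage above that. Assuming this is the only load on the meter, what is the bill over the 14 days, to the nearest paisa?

₹1372.62

Runtime = 10 h/day × 14 days = 140 h
Energy = 1.09 kW × 140 h = 152.6 kWh
Tier 1 (0–85 kWh): 85 × ₹8.8 = ₹748
Above 85 kWh: 67.6 × ₹9.24 = ₹624.624
Bill = ₹1372.62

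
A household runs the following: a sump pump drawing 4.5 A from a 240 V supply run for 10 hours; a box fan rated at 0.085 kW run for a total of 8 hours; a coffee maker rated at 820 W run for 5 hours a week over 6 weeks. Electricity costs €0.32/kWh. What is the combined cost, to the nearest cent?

€11.55

sump pump: Power = 4.5 A × 240 V = 1080 W = 1.08 kW
sump pump: 1.08 kW × 10 h = 10.8 kWh
box fan: 0.085 kW × 8 h = 0.68 kWh
coffee maker: Runtime = 5 h/week × 6 weeks = 30 h
coffee maker: 0.82 kW × 30 h = 24.6 kWh
Total energy = 36.08 kWh
Cost = 36.08 × €0.32 = €11.55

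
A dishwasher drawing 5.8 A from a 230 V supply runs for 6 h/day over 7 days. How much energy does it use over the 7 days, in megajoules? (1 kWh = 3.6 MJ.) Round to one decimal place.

201.7 MJ

Power = 5.8 A × 230 V = 1334 W = 1.334 kW
Runtime = 6 h/day × 7 days = 42 h
Energy = 1.334 kW × 42 h = 56.028 kWh
= 56.028 × 3.6 MJ = 201.7 MJ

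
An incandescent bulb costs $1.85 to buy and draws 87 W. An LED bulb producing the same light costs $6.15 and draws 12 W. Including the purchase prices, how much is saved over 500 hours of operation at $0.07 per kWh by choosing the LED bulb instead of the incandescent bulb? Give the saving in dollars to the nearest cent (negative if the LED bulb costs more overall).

-$1.68

incandescent bulb: $1.85 + (87/1000) kW × 500 h × $0.07 = $1.85 + $3.045 = $4.895
LED bulb: $6.15 + (12/1000) kW × 500 h × $0.07 = $6.15 + $0.42 = $6.57
Saving = $4.895 − $6.57 = −$1.675 → -$1.68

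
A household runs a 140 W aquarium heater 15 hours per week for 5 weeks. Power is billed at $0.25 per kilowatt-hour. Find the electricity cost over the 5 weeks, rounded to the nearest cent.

Runtime = 15 h/week × 5 weeks = 75 h
Energy = 0.14 kW × 75 h = 10.5 kWh
Cost = 10.5 kWh × $0.25/kWh = $2.63

$2.63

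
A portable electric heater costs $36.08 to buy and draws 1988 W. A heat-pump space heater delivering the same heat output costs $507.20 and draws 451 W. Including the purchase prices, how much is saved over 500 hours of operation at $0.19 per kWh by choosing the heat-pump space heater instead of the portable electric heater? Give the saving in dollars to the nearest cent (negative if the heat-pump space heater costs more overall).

-$325.11

portable electric heater: $36.08 + (1988/1000) kW × 500 h × $0.19 = $36.08 + $188.86 = $224.94
heat-pump space heater: $507.20 + (451/1000) kW × 500 h × $0.19 = $507.20 + $42.845 = $550.045
Saving = $224.94 − $550.045 = −$325.105 → -$325.11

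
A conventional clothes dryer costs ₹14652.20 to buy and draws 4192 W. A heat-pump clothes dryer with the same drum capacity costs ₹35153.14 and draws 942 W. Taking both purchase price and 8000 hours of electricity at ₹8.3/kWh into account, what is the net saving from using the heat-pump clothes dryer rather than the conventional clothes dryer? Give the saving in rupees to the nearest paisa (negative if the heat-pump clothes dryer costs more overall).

₹195299.06

conventional clothes dryer: ₹14652.20 + (4192/1000) kW × 8000 h × ₹8.3 = ₹14652.20 + ₹278348.8 = ₹293001
heat-pump clothes dryer: ₹35153.14 + (942/1000) kW × 8000 h × ₹8.3 = ₹35153.14 + ₹62548.8 = ₹97701.94
Saving = ₹293001 − ₹97701.94 = ₹195299.06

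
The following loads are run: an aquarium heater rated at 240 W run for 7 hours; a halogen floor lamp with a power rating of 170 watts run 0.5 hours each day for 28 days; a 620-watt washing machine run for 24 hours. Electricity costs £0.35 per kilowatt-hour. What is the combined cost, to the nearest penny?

aquarium heater: 0.24 kW × 7 h = 1.68 kWh
halogen floor lamp: Runtime = 0.5 h/day × 28 days = 14 h
halogen floor lamp: 0.17 kW × 14 h = 2.38 kWh
washing machine: 0.62 kW × 24 h = 14.88 kWh
Total energy = 18.94 kWh
Cost = 18.94 × £0.35 = £6.63

£6.63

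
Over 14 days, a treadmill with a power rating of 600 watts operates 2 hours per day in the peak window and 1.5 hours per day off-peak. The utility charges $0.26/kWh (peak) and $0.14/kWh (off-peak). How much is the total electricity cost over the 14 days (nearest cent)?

Peak energy = 0.6 kW × 2 h × 14 = 16.8 kWh
Off-peak energy = 0.6 kW × 1.5 h × 14 = 12.6 kWh
Cost = 16.8 × $0.26 + 12.6 × $0.14 = $4.368 + $1.764 = $6.13

$6.13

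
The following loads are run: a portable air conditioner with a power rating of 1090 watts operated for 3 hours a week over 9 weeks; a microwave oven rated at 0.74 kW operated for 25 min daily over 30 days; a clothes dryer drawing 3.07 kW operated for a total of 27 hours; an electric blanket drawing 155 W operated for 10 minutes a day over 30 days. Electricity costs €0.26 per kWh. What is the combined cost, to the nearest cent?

€31.81

portable air conditioner: Runtime = 3 h/week × 9 weeks = 27 h
portable air conditioner: 1.09 kW × 27 h = 29.43 kWh
microwave oven: Runtime = 25 min × 30 = 750 min = 12.5 h
microwave oven: 0.74 kW × 12.5 h = 9.25 kWh
clothes dryer: 3.07 kW × 27 h = 82.89 kWh
electric blanket: Runtime = 10 min × 30 = 300 min = 5 h
electric blanket: 0.155 kW × 5 h = 0.775 kWh
Total energy = 122.345 kWh
Cost = 122.345 × €0.26 = €31.81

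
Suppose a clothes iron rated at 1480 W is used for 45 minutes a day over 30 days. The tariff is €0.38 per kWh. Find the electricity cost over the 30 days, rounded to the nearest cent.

€12.65

Runtime = 45 min × 30 = 1350 min = 22.5 h
Energy = 1.48 kW × 22.5 h = 33.3 kWh
Cost = 33.3 kWh × €0.38/kWh = €12.65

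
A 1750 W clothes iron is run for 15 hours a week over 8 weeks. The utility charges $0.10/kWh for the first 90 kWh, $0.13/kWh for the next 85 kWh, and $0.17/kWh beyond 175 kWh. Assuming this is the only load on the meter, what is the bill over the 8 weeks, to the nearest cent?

$26.00

Runtime = 15 h/week × 8 weeks = 120 h
Energy = 1.75 kW × 120 h = 210 kWh
Tier 1 (0–90 kWh): 90 × $0.10 = $9
Tier 2 (90–175 kWh): 85 × $0.13 = $11.05
Above 175 kWh: 35 × $0.17 = $5.95
Bill = $26.00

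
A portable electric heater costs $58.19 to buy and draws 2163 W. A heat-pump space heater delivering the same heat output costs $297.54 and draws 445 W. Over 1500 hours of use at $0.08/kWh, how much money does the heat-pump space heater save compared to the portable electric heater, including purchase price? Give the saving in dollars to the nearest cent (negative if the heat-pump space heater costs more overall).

-$33.19

portable electric heater: $58.19 + (2163/1000) kW × 1500 h × $0.08 = $58.19 + $259.56 = $317.75
heat-pump space heater: $297.54 + (445/1000) kW × 1500 h × $0.08 = $297.54 + $53.4 = $350.94
Saving = $317.75 − $350.94 = −$33.19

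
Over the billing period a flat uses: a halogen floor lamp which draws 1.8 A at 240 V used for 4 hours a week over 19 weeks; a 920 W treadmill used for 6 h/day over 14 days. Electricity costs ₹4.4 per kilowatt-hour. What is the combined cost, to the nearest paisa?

₹484.49

halogen floor lamp: Power = 1.8 A × 240 V = 432 W = 0.432 kW
halogen floor lamp: Runtime = 4 h/week × 19 weeks = 76 h
halogen floor lamp: 0.432 kW × 76 h = 32.832 kWh
treadmill: Runtime = 6 h/day × 14 days = 84 h
treadmill: 0.92 kW × 84 h = 77.28 kWh
Total energy = 110.112 kWh
Cost = 110.112 × ₹4.4 = ₹484.49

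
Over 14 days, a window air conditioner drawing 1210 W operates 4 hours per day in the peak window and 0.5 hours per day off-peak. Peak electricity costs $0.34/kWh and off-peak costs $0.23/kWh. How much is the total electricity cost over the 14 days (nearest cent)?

Peak energy = 1.21 kW × 4 h × 14 = 67.76 kWh
Off-peak energy = 1.21 kW × 0.5 h × 14 = 8.47 kWh
Cost = 67.76 × $0.34 + 8.47 × $0.23 = $23.0384 + $1.9481 = $24.99

$24.99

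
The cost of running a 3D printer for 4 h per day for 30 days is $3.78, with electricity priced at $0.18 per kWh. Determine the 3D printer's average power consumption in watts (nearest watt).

Energy = $3.78 ÷ $0.18/kWh = 21 kWh
Runtime = 4 h/day × 30 days = 120 h
Power = 21 kWh ÷ 120 h = 0.175 kW = 175 W

175 W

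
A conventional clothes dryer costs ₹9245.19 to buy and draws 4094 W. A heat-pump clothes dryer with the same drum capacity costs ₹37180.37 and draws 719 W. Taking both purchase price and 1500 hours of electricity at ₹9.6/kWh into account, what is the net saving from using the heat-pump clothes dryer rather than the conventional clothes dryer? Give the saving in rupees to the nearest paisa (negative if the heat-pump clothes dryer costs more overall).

₹20664.82

conventional clothes dryer: ₹9245.19 + (4094/1000) kW × 1500 h × ₹9.6 = ₹9245.19 + ₹58953.6 = ₹68198.79
heat-pump clothes dryer: ₹37180.37 + (719/1000) kW × 1500 h × ₹9.6 = ₹37180.37 + ₹10353.6 = ₹47533.97
Saving = ₹68198.79 − ₹47533.97 = ₹20664.82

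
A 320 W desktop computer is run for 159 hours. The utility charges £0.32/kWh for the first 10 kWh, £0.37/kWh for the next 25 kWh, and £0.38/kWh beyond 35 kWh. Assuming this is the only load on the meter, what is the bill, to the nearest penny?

Energy = 0.32 kW × 159 h = 50.88 kWh
Tier 1 (0–10 kWh): 10 × £0.32 = £3.2
Tier 2 (10–35 kWh): 25 × £0.37 = £9.25
Above 35 kWh: 15.88 × £0.38 = £6.0344
Bill = £18.48

£18.48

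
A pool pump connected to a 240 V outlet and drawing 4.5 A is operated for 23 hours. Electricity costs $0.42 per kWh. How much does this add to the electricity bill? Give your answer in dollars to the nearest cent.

$10.43

Power = 4.5 A × 240 V = 1080 W = 1.08 kW
Energy = 1.08 kW × 23 h = 24.84 kWh
Cost = 24.84 kWh × $0.42/kWh = $10.43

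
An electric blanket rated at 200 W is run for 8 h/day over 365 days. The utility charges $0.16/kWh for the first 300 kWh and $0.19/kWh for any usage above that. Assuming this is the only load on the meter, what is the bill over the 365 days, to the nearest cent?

Runtime = 8 h/day × 365 days = 2920 h
Energy = 0.2 kW × 2920 h = 584 kWh
Tier 1 (0–300 kWh): 300 × $0.16 = $48
Above 300 kWh: 284 × $0.19 = $53.96
Bill = $101.96

$101.96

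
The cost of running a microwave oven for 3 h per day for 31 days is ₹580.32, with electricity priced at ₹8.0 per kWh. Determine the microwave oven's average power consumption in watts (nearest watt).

Energy = ₹580.32 ÷ ₹8.0/kWh = 72.54 kWh
Runtime = 3 h/day × 31 days = 93 h
Power = 72.54 kWh ÷ 93 h = 0.78 kW = 780 W

780 W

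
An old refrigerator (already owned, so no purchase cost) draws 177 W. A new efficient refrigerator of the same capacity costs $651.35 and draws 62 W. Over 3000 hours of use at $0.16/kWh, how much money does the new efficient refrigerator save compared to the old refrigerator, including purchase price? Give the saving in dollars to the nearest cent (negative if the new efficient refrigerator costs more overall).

-$596.15

old refrigerator: $0.00 + (177/1000) kW × 3000 h × $0.16 = $0.00 + $84.96 = $84.96
new efficient refrigerator: $651.35 + (62/1000) kW × 3000 h × $0.16 = $651.35 + $29.76 = $681.11
Saving = $84.96 − $681.11 = −$596.15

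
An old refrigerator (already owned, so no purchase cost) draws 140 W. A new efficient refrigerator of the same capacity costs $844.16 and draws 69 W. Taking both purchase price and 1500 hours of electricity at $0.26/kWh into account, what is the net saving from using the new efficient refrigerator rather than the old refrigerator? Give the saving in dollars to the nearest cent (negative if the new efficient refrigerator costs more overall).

-$816.47

old refrigerator: $0.00 + (140/1000) kW × 1500 h × $0.26 = $0.00 + $54.6 = $54.6
new efficient refrigerator: $844.16 + (69/1000) kW × 1500 h × $0.26 = $844.16 + $26.91 = $871.07
Saving = $54.6 − $871.07 = −$816.47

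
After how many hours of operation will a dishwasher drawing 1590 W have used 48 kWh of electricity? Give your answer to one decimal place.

Hours = 48 kWh ÷ 1.59 kW = 30.2 h

30.2 h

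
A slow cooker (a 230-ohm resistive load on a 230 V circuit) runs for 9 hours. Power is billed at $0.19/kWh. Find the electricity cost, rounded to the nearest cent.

$0.39

Power = V²/R = 230²/230 = 230 W = 0.23 kW
Energy = 0.23 kW × 9 h = 2.07 kWh
Cost = 2.07 kWh × $0.19/kWh = $0.39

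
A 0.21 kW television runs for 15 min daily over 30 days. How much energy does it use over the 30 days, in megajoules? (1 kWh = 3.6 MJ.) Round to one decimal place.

Runtime = 15 min × 30 = 450 min = 7.5 h
Energy = 0.21 kW × 7.5 h = 1.575 kWh
= 1.575 × 3.6 MJ = 5.7 MJ

5.7 MJ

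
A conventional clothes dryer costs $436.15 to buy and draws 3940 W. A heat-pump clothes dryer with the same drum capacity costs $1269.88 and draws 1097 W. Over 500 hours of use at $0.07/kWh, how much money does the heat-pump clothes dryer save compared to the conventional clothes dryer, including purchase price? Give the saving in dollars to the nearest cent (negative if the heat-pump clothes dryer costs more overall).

-$734.23

conventional clothes dryer: $436.15 + (3940/1000) kW × 500 h × $0.07 = $436.15 + $137.9 = $574.05
heat-pump clothes dryer: $1269.88 + (1097/1000) kW × 500 h × $0.07 = $1269.88 + $38.395 = $1308.275
Saving = $574.05 − $1308.275 = −$734.225 → -$734.23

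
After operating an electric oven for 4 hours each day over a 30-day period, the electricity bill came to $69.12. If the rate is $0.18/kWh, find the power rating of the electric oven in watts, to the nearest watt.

Energy = $69.12 ÷ $0.18/kWh = 384 kWh
Runtime = 4 h/day × 30 days = 120 h
Power = 384 kWh ÷ 120 h = 3.2 kW = 3200 W

3200 W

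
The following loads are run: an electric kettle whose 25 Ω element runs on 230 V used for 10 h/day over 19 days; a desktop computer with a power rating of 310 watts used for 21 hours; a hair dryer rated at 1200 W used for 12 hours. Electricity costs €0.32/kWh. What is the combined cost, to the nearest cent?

€135.34

electric kettle: Power = V²/R = 230²/25 = 2116 W = 2.116 kW
electric kettle: Runtime = 10 h/day × 19 days = 190 h
electric kettle: 2.116 kW × 190 h = 402.04 kWh
desktop computer: 0.31 kW × 21 h = 6.51 kWh
hair dryer: 1.2 kW × 12 h = 14.4 kWh
Total energy = 422.95 kWh
Cost = 422.95 × €0.32 = €135.34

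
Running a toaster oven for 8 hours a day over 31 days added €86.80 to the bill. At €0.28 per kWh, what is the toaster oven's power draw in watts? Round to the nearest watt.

1250 W

Energy = €86.80 ÷ €0.28/kWh = 310 kWh
Runtime = 8 h/day × 31 days = 248 h
Power = 310 kWh ÷ 248 h = 1.25 kW = 1250 W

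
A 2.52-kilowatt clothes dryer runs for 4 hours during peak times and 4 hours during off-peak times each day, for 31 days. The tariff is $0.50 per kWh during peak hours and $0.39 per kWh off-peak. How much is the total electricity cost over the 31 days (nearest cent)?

$278.11

Peak energy = 2.52 kW × 4 h × 31 = 312.48 kWh
Off-peak energy = 2.52 kW × 4 h × 31 = 312.48 kWh
Cost = 312.48 × $0.50 + 312.48 × $0.39 = $156.24 + $121.8672 = $278.11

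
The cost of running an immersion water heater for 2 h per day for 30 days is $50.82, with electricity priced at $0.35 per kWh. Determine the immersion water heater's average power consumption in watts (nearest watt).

Energy = $50.82 ÷ $0.35/kWh = 145.2 kWh
Runtime = 2 h/day × 30 days = 60 h
Power = 145.2 kWh ÷ 60 h = 2.42 kW = 2420 W

2420 W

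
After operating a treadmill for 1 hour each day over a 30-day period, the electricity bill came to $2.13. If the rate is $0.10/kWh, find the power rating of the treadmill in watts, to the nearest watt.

Energy = $2.13 ÷ $0.10/kWh = 21.3 kWh
Runtime = 1 h/day × 30 days = 30 h
Power = 21.3 kWh ÷ 30 h = 0.71 kW = 710 W

710 W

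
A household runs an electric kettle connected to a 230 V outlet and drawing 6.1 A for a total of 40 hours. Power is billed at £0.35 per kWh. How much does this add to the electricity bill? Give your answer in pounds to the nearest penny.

Power = 6.1 A × 230 V = 1403 W = 1.403 kW
Energy = 1.403 kW × 40 h = 56.12 kWh
Cost = 56.12 kWh × £0.35/kWh = £19.64

£19.64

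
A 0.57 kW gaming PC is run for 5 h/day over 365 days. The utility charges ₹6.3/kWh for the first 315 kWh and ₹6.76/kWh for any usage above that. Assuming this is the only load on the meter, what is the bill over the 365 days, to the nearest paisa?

Runtime = 5 h/day × 365 days = 1825 h
Energy = 0.57 kW × 1825 h = 1040.25 kWh
Tier 1 (0–315 kWh): 315 × ₹6.3 = ₹1984.5
Above 315 kWh: 725.25 × ₹6.76 = ₹4902.69
Bill = ₹6887.19

₹6887.19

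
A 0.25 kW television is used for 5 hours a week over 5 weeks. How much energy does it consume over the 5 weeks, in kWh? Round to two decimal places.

Runtime = 5 h/week × 5 weeks = 25 h
Energy = 0.25 kW × 25 h = 6.25 kWh

6.25 kWh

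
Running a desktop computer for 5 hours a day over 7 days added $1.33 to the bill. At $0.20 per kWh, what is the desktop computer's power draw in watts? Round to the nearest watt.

190 W

Energy = $1.33 ÷ $0.20/kWh = 6.65 kWh
Runtime = 5 h/day × 7 days = 35 h
Power = 6.65 kWh ÷ 35 h = 0.19 kW = 190 W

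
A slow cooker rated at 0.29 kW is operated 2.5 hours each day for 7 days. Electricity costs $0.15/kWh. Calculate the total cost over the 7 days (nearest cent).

$0.76

Runtime = 2.5 h/day × 7 days = 17.5 h
Energy = 0.29 kW × 17.5 h = 5.075 kWh
Cost = 5.075 kWh × $0.15/kWh = $0.76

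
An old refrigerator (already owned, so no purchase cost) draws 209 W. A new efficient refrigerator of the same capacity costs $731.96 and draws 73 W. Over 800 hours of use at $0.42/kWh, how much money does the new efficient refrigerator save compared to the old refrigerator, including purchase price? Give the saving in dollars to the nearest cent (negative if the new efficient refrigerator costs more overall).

old refrigerator: $0.00 + (209/1000) kW × 800 h × $0.42 = $0.00 + $70.224 = $70.224
new efficient refrigerator: $731.96 + (73/1000) kW × 800 h × $0.42 = $731.96 + $24.528 = $756.488
Saving = $70.224 − $756.488 = −$686.264 → -$686.26

-$686.26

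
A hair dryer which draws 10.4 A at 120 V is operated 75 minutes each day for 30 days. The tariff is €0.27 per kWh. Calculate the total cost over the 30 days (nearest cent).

Power = 10.4 A × 120 V = 1248 W = 1.248 kW
Runtime = 75 min × 30 = 2250 min = 37.5 h
Energy = 1.248 kW × 37.5 h = 46.8 kWh
Cost = 46.8 kWh × €0.27/kWh = €12.64

€12.64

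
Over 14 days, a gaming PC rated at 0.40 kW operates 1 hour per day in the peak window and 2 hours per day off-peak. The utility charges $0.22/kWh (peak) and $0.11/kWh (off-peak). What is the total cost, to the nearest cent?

$2.46

Peak energy = 0.4 kW × 1 h × 14 = 5.6 kWh
Off-peak energy = 0.4 kW × 2 h × 14 = 11.2 kWh
Cost = 5.6 × $0.22 + 11.2 × $0.11 = $1.232 + $1.232 = $2.46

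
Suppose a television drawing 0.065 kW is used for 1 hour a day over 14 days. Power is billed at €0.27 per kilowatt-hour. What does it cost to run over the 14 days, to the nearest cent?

Runtime = 1 h/day × 14 days = 14 h
Energy = 0.065 kW × 14 h = 0.91 kWh
Cost = 0.91 kWh × €0.27/kWh = €0.25

€0.25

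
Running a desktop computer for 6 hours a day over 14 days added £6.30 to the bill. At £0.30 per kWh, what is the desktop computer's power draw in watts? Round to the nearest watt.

250 W

Energy = £6.30 ÷ £0.30/kWh = 21 kWh
Runtime = 6 h/day × 14 days = 84 h
Power = 21 kWh ÷ 84 h = 0.25 kW = 250 W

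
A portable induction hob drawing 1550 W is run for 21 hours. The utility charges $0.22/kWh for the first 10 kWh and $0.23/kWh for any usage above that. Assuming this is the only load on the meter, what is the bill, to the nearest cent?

Energy = 1.55 kW × 21 h = 32.55 kWh
Tier 1 (0–10 kWh): 10 × $0.22 = $2.2
Above 10 kWh: 22.55 × $0.23 = $5.1865
Bill = $7.39

$7.39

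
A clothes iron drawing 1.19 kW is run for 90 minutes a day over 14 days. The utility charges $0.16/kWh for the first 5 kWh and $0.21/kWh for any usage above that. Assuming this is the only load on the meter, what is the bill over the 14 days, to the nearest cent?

Runtime = 90 min × 14 = 1260 min = 21 h
Energy = 1.19 kW × 21 h = 24.99 kWh
Tier 1 (0–5 kWh): 5 × $0.16 = $0.8
Above 5 kWh: 19.99 × $0.21 = $4.1979
Bill = $5.00

$5.00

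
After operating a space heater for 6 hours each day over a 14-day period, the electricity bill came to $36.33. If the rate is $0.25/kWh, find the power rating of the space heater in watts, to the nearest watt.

Energy = $36.33 ÷ $0.25/kWh = 145.32 kWh
Runtime = 6 h/day × 14 days = 84 h
Power = 145.32 kWh ÷ 84 h = 1.73 kW = 1730 W

1730 W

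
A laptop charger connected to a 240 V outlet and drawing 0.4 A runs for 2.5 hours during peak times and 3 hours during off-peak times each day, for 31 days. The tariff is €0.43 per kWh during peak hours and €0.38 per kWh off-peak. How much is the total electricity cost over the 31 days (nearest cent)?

Power = 0.4 A × 240 V = 96 W = 0.096 kW
Peak energy = 0.096 kW × 2.5 h × 31 = 7.44 kWh
Off-peak energy = 0.096 kW × 3 h × 31 = 8.928 kWh
Cost = 7.44 × €0.43 + 8.928 × €0.38 = €3.1992 + €3.39264 = €6.59

€6.59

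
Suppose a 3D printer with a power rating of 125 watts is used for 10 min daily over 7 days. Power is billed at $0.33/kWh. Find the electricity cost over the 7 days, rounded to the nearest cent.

$0.05

Runtime = 10 min × 7 = 70 min = 1.166666… h
Energy = 0.125 kW × 1.166666… h = 0.145833… kWh
Cost = 0.145833… kWh × $0.33/kWh = $0.05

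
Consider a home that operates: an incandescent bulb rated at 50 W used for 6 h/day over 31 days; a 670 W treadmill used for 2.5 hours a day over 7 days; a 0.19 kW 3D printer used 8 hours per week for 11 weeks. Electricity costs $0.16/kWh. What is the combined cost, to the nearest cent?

incandescent bulb: Runtime = 6 h/day × 31 days = 186 h
incandescent bulb: 0.05 kW × 186 h = 9.3 kWh
treadmill: Runtime = 2.5 h/day × 7 days = 17.5 h
treadmill: 0.67 kW × 17.5 h = 11.725 kWh
3D printer: Runtime = 8 h/week × 11 weeks = 88 h
3D printer: 0.19 kW × 88 h = 16.72 kWh
Total energy = 37.745 kWh
Cost = 37.745 × $0.16 = $6.04

$6.04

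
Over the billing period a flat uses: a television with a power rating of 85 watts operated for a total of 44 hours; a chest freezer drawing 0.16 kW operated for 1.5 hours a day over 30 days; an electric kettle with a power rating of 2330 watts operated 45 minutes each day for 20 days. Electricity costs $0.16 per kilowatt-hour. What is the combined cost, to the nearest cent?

$7.34

television: 0.085 kW × 44 h = 3.74 kWh
chest freezer: Runtime = 1.5 h/day × 30 days = 45 h
chest freezer: 0.16 kW × 45 h = 7.2 kWh
electric kettle: Runtime = 45 min × 20 = 900 min = 15 h
electric kettle: 2.33 kW × 15 h = 34.95 kWh
Total energy = 45.89 kWh
Cost = 45.89 × $0.16 = $7.34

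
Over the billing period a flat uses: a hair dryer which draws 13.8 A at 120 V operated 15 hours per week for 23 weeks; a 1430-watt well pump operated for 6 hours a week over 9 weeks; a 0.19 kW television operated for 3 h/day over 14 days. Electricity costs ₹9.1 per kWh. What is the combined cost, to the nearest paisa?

₹5974.33

hair dryer: Power = 13.8 A × 120 V = 1656 W = 1.656 kW
hair dryer: Runtime = 15 h/week × 23 weeks = 345 h
hair dryer: 1.656 kW × 345 h = 571.32 kWh
well pump: Runtime = 6 h/week × 9 weeks = 54 h
well pump: 1.43 kW × 54 h = 77.22 kWh
television: Runtime = 3 h/day × 14 days = 42 h
television: 0.19 kW × 42 h = 7.98 kWh
Total energy = 656.52 kWh
Cost = 656.52 × ₹9.1 = ₹5974.33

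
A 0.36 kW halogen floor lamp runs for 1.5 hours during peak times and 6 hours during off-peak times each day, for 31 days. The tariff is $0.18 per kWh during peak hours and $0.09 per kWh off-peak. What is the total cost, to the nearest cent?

Peak energy = 0.36 kW × 1.5 h × 31 = 16.74 kWh
Off-peak energy = 0.36 kW × 6 h × 31 = 66.96 kWh
Cost = 16.74 × $0.18 + 66.96 × $0.09 = $3.0132 + $6.0264 = $9.04

$9.04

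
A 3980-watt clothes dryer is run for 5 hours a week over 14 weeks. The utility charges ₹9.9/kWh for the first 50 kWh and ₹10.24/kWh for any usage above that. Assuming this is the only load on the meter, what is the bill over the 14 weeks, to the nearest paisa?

₹2835.86

Runtime = 5 h/week × 14 weeks = 70 h
Energy = 3.98 kW × 70 h = 278.6 kWh
Tier 1 (0–50 kWh): 50 × ₹9.9 = ₹495
Above 50 kWh: 228.6 × ₹10.24 = ₹2340.864
Bill = ₹2835.86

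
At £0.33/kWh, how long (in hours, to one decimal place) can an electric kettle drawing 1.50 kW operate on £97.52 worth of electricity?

197.0 h

Energy available = £97.52 ÷ £0.33/kWh = 295.5152 kWh
Hours = 295.5152 kWh ÷ 1.5 kW = 197.0 h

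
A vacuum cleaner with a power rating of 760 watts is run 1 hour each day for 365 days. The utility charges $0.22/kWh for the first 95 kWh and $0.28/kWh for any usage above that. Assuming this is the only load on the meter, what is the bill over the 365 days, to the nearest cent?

Runtime = 1 h/day × 365 days = 365 h
Energy = 0.76 kW × 365 h = 277.4 kWh
Tier 1 (0–95 kWh): 95 × $0.22 = $20.9
Above 95 kWh: 182.4 × $0.28 = $51.072
Bill = $71.97

$71.97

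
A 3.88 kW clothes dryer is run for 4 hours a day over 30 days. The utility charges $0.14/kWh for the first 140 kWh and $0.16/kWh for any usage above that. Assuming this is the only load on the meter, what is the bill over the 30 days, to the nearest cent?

Runtime = 4 h/day × 30 days = 120 h
Energy = 3.88 kW × 120 h = 465.6 kWh
Tier 1 (0–140 kWh): 140 × $0.14 = $19.6
Above 140 kWh: 325.6 × $0.16 = $52.096
Bill = $71.70

$71.70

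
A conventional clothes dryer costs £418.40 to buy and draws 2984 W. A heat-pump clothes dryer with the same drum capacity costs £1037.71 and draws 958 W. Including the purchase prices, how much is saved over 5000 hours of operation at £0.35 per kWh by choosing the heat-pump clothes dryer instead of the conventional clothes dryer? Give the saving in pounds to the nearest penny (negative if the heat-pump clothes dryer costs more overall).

£2926.19

conventional clothes dryer: £418.40 + (2984/1000) kW × 5000 h × £0.35 = £418.40 + £5222 = £5640.4
heat-pump clothes dryer: £1037.71 + (958/1000) kW × 5000 h × £0.35 = £1037.71 + £1676.5 = £2714.21
Saving = £5640.4 − £2714.21 = £2926.19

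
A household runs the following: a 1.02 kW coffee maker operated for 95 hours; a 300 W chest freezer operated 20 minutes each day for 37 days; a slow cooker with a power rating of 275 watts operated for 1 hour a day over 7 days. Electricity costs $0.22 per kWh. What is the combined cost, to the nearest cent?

coffee maker: 1.02 kW × 95 h = 96.9 kWh
chest freezer: Runtime = 20 min × 37 = 740 min = 12.333333… h
chest freezer: 0.3 kW × 12.333333… h = 3.7 kWh
slow cooker: Runtime = 1 h/day × 7 days = 7 h
slow cooker: 0.275 kW × 7 h = 1.925 kWh
Total energy = 102.525 kWh
Cost = 102.525 × $0.22 = $22.56

$22.56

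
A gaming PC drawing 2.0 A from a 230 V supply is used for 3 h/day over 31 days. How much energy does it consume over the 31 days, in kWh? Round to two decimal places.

42.78 kWh

Power = 2.0 A × 230 V = 460 W = 0.46 kW
Runtime = 3 h/day × 31 days = 93 h
Energy = 0.46 kW × 93 h = 42.78 kWh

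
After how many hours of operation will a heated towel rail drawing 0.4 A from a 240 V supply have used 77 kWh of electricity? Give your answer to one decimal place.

Power = 0.4 A × 240 V = 96 W = 0.096 kW
Hours = 77 kWh ÷ 0.096 kW = 802.1 h

802.1 h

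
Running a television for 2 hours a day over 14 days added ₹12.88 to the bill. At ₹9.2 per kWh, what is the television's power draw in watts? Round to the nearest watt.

Energy = ₹12.88 ÷ ₹9.2/kWh = 1.4 kWh
Runtime = 2 h/day × 14 days = 28 h
Power = 1.4 kWh ÷ 28 h = 0.05 kW = 50 W

50 W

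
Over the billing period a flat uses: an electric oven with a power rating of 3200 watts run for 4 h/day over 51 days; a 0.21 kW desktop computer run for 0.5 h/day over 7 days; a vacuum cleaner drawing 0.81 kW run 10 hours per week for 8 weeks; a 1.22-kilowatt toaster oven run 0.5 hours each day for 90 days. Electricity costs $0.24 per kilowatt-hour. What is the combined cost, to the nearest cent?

$185.58

electric oven: Runtime = 4 h/day × 51 days = 204 h
electric oven: 3.2 kW × 204 h = 652.8 kWh
desktop computer: Runtime = 0.5 h/day × 7 days = 3.5 h
desktop computer: 0.21 kW × 3.5 h = 0.735 kWh
vacuum cleaner: Runtime = 10 h/week × 8 weeks = 80 h
vacuum cleaner: 0.81 kW × 80 h = 64.8 kWh
toaster oven: Runtime = 0.5 h/day × 90 days = 45 h
toaster oven: 1.22 kW × 45 h = 54.9 kWh
Total energy = 773.235 kWh
Cost = 773.235 × $0.24 = $185.58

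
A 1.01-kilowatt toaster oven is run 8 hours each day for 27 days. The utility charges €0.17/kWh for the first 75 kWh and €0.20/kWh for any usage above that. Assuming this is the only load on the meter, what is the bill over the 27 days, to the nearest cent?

€41.38

Runtime = 8 h/day × 27 days = 216 h
Energy = 1.01 kW × 216 h = 218.16 kWh
Tier 1 (0–75 kWh): 75 × €0.17 = €12.75
Above 75 kWh: 143.16 × €0.20 = €28.632
Bill = €41.38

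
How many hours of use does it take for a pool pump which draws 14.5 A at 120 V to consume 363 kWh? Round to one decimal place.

208.6 h

Power = 14.5 A × 120 V = 1740 W = 1.74 kW
Hours = 363 kWh ÷ 1.74 kW = 208.6 h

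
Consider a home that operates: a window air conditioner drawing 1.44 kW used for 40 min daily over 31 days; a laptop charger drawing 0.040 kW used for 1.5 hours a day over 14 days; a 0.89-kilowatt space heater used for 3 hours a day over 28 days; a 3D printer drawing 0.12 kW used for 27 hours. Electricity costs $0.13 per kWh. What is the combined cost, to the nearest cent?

$14.12

window air conditioner: Runtime = 40 min × 31 = 1240 min = 20.666666… h
window air conditioner: 1.44 kW × 20.666666… h = 29.76 kWh
laptop charger: Runtime = 1.5 h/day × 14 days = 21 h
laptop charger: 0.04 kW × 21 h = 0.84 kWh
space heater: Runtime = 3 h/day × 28 days = 84 h
space heater: 0.89 kW × 84 h = 74.76 kWh
3D printer: 0.12 kW × 27 h = 3.24 kWh
Total energy = 108.6 kWh
Cost = 108.6 × $0.13 = $14.12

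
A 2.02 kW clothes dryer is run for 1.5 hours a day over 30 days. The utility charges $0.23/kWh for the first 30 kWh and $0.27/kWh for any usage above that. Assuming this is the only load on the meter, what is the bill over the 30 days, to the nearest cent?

$23.34

Runtime = 1.5 h/day × 30 days = 45 h
Energy = 2.02 kW × 45 h = 90.9 kWh
Tier 1 (0–30 kWh): 30 × $0.23 = $6.9
Above 30 kWh: 60.9 × $0.27 = $16.443
Bill = $23.34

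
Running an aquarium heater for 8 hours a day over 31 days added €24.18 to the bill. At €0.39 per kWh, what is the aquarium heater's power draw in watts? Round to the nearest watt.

250 W

Energy = €24.18 ÷ €0.39/kWh = 62 kWh
Runtime = 8 h/day × 31 days = 248 h
Power = 62 kWh ÷ 248 h = 0.25 kW = 250 W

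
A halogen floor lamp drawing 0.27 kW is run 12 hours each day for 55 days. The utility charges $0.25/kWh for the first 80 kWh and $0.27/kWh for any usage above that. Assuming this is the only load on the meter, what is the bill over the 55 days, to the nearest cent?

$46.51

Runtime = 12 h/day × 55 days = 660 h
Energy = 0.27 kW × 660 h = 178.2 kWh
Tier 1 (0–80 kWh): 80 × $0.25 = $20
Above 80 kWh: 98.2 × $0.27 = $26.514
Bill = $46.51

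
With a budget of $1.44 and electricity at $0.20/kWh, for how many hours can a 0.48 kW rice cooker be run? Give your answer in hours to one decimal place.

Energy available = $1.44 ÷ $0.20/kWh = 7.2 kWh
Hours = 7.2 kWh ÷ 0.48 kW = 15.0 h

15.0 h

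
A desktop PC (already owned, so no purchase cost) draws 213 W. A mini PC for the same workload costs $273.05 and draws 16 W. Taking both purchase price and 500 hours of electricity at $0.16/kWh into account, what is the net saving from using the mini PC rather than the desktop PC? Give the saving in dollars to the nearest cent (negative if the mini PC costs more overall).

desktop PC: $0.00 + (213/1000) kW × 500 h × $0.16 = $0.00 + $17.04 = $17.04
mini PC: $273.05 + (16/1000) kW × 500 h × $0.16 = $273.05 + $1.28 = $274.33
Saving = $17.04 − $274.33 = −$257.29

-$257.29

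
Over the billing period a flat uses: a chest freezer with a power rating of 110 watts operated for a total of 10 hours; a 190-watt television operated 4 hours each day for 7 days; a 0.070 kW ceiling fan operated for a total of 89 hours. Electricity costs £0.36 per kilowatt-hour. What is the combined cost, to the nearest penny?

£4.55

chest freezer: 0.11 kW × 10 h = 1.1 kWh
television: Runtime = 4 h/day × 7 days = 28 h
television: 0.19 kW × 28 h = 5.32 kWh
ceiling fan: 0.07 kW × 89 h = 6.23 kWh
Total energy = 12.65 kWh
Cost = 12.65 × £0.36 = £4.55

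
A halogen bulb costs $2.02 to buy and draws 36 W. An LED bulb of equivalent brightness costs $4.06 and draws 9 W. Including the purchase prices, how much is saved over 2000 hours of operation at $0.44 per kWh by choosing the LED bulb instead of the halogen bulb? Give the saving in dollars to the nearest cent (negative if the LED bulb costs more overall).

halogen bulb: $2.02 + (36/1000) kW × 2000 h × $0.44 = $2.02 + $31.68 = $33.7
LED bulb: $4.06 + (9/1000) kW × 2000 h × $0.44 = $4.06 + $7.92 = $11.98
Saving = $33.7 − $11.98 = $21.72

$21.72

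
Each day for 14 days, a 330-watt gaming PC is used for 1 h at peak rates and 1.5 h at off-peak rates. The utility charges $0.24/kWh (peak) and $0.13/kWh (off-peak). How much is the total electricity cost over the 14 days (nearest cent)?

$2.01

Peak energy = 0.33 kW × 1 h × 14 = 4.62 kWh
Off-peak energy = 0.33 kW × 1.5 h × 14 = 6.93 kWh
Cost = 4.62 × $0.24 + 6.93 × $0.13 = $1.1088 + $0.9009 = $2.01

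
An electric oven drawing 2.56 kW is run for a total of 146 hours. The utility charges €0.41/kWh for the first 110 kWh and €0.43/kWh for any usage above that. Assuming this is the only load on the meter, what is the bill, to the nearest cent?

€158.52

Energy = 2.56 kW × 146 h = 373.76 kWh
Tier 1 (0–110 kWh): 110 × €0.41 = €45.1
Above 110 kWh: 263.76 × €0.43 = €113.4168
Bill = €158.52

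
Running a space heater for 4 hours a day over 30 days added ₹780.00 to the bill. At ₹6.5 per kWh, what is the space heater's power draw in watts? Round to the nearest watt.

1000 W

Energy = ₹780.00 ÷ ₹6.5/kWh = 120 kWh
Runtime = 4 h/day × 30 days = 120 h
Power = 120 kWh ÷ 120 h = 1 kW = 1000 W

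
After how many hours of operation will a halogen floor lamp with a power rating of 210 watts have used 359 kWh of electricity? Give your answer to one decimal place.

Hours = 359 kWh ÷ 0.21 kW = 1709.5 h

1709.5 h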